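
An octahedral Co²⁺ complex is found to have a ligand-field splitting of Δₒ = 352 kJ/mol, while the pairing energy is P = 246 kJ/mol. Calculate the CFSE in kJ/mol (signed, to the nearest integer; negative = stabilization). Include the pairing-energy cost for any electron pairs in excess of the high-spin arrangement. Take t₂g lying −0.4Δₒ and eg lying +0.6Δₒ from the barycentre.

-388

Co is in group 9, so Co²⁺ is d⁷ (9 − 2 = 7).
Since Δₒ = 352 kJ/mol > P = 246 kJ/mol, the complex adopts the low-spin configuration.
That gives t₂g⁶ eg¹.
Orbital CFSE = -1.8Δₒ = -1.8 × 352 = -634 kJ/mol.
Excess pairs vs high-spin: 3 − 2 = 1; pairing cost = +246 kJ/mol.
Net CFSE = -634 + 246 = -388 kJ/mol.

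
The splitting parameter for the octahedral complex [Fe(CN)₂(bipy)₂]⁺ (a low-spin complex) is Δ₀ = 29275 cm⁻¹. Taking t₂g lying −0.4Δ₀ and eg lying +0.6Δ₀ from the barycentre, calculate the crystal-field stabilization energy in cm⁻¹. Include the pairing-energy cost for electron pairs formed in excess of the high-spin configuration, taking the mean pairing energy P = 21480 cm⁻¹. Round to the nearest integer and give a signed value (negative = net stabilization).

Ligand charges: 2×(-1) from CN⁻ and 2×(+0) from bipy sum to -2; with overall charge +1, Fe is +3.
Fe is in group 8, so Fe³⁺ is d⁵ (8 − 3 = 5).
The d⁵ electrons fill as t₂g⁵ eg⁰.
The orbital stabilization is -2.0Δ₀ = -2.0 × 29275 = -58550 cm⁻¹.
High-spin d⁵ would be t₂g³ eg² with 0 pairs; low-spin has 2, so 2 excess pairs cost +2P = +42960 cm⁻¹.
Combining: -58550 + 42960 = -15590 cm⁻¹.

-15590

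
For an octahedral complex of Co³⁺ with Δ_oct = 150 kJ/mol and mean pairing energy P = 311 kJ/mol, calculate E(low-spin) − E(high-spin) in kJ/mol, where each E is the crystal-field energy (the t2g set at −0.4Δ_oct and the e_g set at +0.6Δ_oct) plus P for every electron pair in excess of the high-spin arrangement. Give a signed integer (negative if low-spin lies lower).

Co sits in group 9; removing 3 electrons leaves Co³⁺ with 9 − 3 = 6 d electrons.
In the high-spin limit (t2g^4 e_g^2) the orbital term is -0.4Δ_oct = -60 kJ/mol, with no excess pairing.
Low-spin: t2g^6 e_g^0, orbital CFSE = -2.4Δ_oct = -360 kJ/mol; plus 2 excess pairs × P = +622 kJ/mol; total 262 kJ/mol.
The difference is 262 − (-60) = 322 kJ/mol, so high-spin lies lower.

322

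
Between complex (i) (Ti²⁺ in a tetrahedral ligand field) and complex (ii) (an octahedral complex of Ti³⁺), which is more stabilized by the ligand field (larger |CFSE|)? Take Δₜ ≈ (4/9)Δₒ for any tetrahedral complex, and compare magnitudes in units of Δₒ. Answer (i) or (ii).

(i)

(i): Group 4 minus oxidation state +2 gives a d² configuration for Ti²⁺; Tetrahedral fields are weak (Δₜ ≈ 4/9 Δₒ), so electrons fill high-spin; e^2 t2^0, CFSE = -1.2Δₜ ≈ -0.53Δₒ.
(ii): Ti sits in group 4; removing 3 electrons leaves Ti³⁺ with 4 − 3 = 1 d electrons; t2g^1 e_g^0, CFSE = -0.4Δₒ.
So (i) has the larger |CFSE|.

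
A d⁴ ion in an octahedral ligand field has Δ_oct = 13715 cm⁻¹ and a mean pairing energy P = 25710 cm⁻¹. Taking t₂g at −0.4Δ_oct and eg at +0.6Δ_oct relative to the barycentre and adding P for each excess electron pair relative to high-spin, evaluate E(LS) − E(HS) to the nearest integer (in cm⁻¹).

In the high-spin limit (t₂g³ eg¹) the orbital term is -0.6Δ_oct = -8229 cm⁻¹, with no excess pairing.
For low-spin the configuration is t₂g⁴ eg⁰: orbital energy -1.6 × 13715 = -21944 cm⁻¹, and 1 additional pair relative to high-spin adds 25710 cm⁻¹, giving 3766 cm⁻¹.
The difference is 3766 − (-8229) = 11995 cm⁻¹, so high-spin lies lower.

11995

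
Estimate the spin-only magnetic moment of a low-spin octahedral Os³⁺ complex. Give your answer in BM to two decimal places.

1.73 BM

Os sits in group 8; removing 3 electrons leaves Os³⁺ with 8 − 3 = 5 d electrons.
Configuration: t2g^5 e_g^0 → 1 unpaired electron.
μ(spin-only) = √[1(1+2)] = √3 ≈ 1.73 BM.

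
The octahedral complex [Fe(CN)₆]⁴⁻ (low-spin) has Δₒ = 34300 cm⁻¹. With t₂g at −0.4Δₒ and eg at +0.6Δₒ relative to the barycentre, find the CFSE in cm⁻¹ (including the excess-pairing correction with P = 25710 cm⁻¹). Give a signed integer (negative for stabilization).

-30900

Each CN⁻ contributes -1; 6 × (-1) = -6. With overall charge -4, Fe is in the +2 oxidation state.
Fe²⁺: group 8, so d-count = 8 − 2 = 6.
Electron filling gives t₂g⁶ eg⁰.
The orbital stabilization is -2.4Δₒ = -2.4 × 34300 = -82320 cm⁻¹.
High-spin d⁶ would be t₂g⁴ eg² with 1 pair; low-spin has 3, so 2 excess pairs cost +2P = +51420 cm⁻¹.
Combining: -82320 + 51420 = -30900 cm⁻¹.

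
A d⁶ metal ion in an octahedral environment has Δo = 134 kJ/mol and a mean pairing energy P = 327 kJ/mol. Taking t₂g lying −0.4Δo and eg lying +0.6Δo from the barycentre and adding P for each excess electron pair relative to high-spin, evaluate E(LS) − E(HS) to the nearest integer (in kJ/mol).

386

In the high-spin limit (t₂g⁴ eg²) the orbital term is -0.4Δo = -54 kJ/mol, with no excess pairing.
Low-spin t₂g⁶ eg⁰ gives -2.4Δo = -322 kJ/mol, but forming 2 extra pairs costs 2P = 654 kJ/mol, so E(LS) = -322 + 654 = 332 kJ/mol.
Thus E(LS) − E(HS) = 386 kJ/mol.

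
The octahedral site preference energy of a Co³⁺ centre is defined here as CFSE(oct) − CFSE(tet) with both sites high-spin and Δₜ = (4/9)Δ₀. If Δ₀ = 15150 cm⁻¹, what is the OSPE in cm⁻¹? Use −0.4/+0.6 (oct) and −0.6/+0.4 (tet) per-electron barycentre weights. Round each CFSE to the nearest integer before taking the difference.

Co sits in group 9; removing 3 electrons leaves Co³⁺ with 9 − 3 = 6 d electrons.
Octahedral (high-spin): t2g^4 e_g^2, CFSE = 4(−0.4) + 2(+0.6) = -0.4Δ₀ = -0.4 × 15150 = -6060 cm⁻¹.
Tetrahedral e^3 t2^3 gives -0.6Δₜ = -0.6 × (4/9) × 15150 = -4040 cm⁻¹.
OSPE = CFSE(oct) − CFSE(tet) = -6060 − (-4040) = -2020 cm⁻¹.

-2020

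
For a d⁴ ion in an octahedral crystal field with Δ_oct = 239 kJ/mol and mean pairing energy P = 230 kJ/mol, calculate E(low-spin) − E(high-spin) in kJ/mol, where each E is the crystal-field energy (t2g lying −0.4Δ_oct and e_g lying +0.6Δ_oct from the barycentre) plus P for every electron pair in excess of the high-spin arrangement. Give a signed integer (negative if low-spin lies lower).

In the high-spin limit (t2g^3 e_g^1) the orbital term is -0.6Δ_oct = -143 kJ/mol, with no excess pairing.
For low-spin the configuration is t2g^4 e_g^0: orbital energy -1.6 × 239 = -382 kJ/mol, and 1 additional pair relative to high-spin adds 230 kJ/mol, giving -152 kJ/mol.
The difference is -152 − (-143) = -9 kJ/mol, so low-spin lies lower.

-9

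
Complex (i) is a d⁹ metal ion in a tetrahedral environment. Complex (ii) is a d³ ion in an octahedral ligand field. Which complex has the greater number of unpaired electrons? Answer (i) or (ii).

(i): With tetrahedral geometry the complex is necessarily high-spin; e⁴ t₂⁵ → 1 unpaired.
(ii): t₂g³ eg⁰ → 3 unpaired.
So (ii) has more unpaired electrons.

(ii)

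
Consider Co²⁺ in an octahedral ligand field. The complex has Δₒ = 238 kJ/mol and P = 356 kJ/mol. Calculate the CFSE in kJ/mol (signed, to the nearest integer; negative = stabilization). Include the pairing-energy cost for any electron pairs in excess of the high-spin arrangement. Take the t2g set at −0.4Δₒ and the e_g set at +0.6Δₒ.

Group 9 minus oxidation state +2 gives a d⁷ configuration for Co²⁺.
Here Δₒ < P (238 < 356), so the high-spin state is favoured.
Filling d⁷ accordingly: t2g^5 e_g^2.
Orbital CFSE = -0.8Δₒ = -0.8 × 238 = -190 kJ/mol.
High-spin has no excess pairs, so no pairing correction applies.

-190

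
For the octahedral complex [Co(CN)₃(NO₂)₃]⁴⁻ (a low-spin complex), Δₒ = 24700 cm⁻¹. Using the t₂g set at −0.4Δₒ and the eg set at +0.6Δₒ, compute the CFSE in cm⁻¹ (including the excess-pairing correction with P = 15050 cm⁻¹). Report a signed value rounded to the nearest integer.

Ligand charges: 3×(-1) from CN⁻ and 3×(-1) from NO₂⁻ sum to -6; with overall charge -4, Co is +2.
Co is in group 9, so Co²⁺ is d⁷ (9 − 2 = 7).
Configuration: t₂g⁶ eg¹.
CFSE(orbital) = 6×(-0.4Δₒ) + 1×(0.6Δₒ) = -1.8Δₒ; with Δₒ = 24700 cm⁻¹ that is -44460 cm⁻¹.
High-spin d⁷ would be t₂g⁵ eg² with 2 pairs; low-spin has 3, so 1 excess pair costs +1P = +15050 cm⁻¹.
Overall CFSE = -44460 + 15050 = -29410 cm⁻¹.

-29410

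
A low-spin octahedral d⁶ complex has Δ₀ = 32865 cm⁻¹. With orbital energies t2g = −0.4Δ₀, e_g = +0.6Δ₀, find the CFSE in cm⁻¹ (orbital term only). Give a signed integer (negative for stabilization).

Configuration: t2g^6 e_g^0.
CFSE(orbital) = 6×(-0.4Δ₀) + 0×(0.6Δ₀) = -2.4Δ₀; with Δ₀ = 32865 cm⁻¹ that is -78876 cm⁻¹.

-78876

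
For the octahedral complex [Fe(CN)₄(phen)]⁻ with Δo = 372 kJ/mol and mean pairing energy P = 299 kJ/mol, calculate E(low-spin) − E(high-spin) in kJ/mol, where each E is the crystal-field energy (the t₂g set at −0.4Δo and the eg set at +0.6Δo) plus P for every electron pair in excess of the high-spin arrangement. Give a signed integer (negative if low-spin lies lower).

Ligand charges: 4×(-1) from CN⁻ and 1×(+0) from phen sum to -4; with overall charge -1, Fe is +3.
Group 8 minus oxidation state +3 gives a d⁵ configuration for Fe³⁺.
In the high-spin limit (t₂g³ eg²) the orbital term is 0.0Δo = 0 kJ/mol, with no excess pairing.
For low-spin the configuration is t₂g⁵ eg⁰: orbital energy -2.0 × 372 = -744 kJ/mol, and 2 additional pairs relative to high-spin add 598 kJ/mol, giving -146 kJ/mol.
E(LS) − E(HS) = -146 − (0) = -146 kJ/mol.

-146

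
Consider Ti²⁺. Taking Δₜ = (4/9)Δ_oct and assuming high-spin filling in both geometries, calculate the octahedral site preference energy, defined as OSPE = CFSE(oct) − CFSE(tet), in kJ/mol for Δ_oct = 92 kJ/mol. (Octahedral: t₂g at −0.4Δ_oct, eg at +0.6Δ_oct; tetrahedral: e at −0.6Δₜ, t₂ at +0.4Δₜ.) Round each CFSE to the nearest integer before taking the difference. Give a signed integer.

Group 4 minus oxidation state +2 gives a d² configuration for Ti²⁺.
In an octahedral site d² (HS) is t2g^2 e_g^0, giving CFSE(oct) = -0.8Δ_oct = -74 kJ/mol.
Tetrahedral: e^2 t2^0, CFSE = 2(−0.6) + 0(+0.4) = -1.2Δₜ = -1.2 × (4/9) × 92 = -49 kJ/mol.
Subtracting, OSPE = -74 − (-49) = -25 kJ/mol.

-25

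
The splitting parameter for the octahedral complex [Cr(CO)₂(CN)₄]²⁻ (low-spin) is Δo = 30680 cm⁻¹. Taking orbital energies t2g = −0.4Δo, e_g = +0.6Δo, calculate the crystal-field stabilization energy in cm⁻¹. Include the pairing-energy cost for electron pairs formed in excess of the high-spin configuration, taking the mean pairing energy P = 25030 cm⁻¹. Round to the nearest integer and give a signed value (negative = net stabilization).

Ligand charges: 2×(+0) from CO and 4×(-1) from CN⁻ sum to -4; with overall charge -2, Cr is +2.
Group 6 minus oxidation state +2 gives a d⁴ configuration for Cr²⁺.
The d⁴ electrons fill as t2g^4 e_g^0.
CFSE(orbital) = 4×(-0.4Δo) + 0×(0.6Δo) = -1.6Δo; with Δo = 30680 cm⁻¹ that is -49088 cm⁻¹.
Relative to high-spin t2g^3 e_g^1 (0 paired), the low-spin configuration has 1 additional pair, contributing +1 × 25030 = +25030 cm⁻¹.
Overall CFSE = -49088 + 25030 = -24058 cm⁻¹.

-24058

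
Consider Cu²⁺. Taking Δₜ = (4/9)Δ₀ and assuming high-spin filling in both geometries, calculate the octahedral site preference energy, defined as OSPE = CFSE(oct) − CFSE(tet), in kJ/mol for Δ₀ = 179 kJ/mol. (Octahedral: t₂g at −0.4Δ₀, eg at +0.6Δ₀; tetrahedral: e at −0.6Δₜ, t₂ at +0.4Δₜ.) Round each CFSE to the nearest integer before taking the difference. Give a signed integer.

-75

Cu is in group 11, so Cu²⁺ is d⁹ (11 − 2 = 9).
Octahedral high-spin t2g^6 e_g^3: CFSE = -0.6 × 179 = -107 kJ/mol.
Tetrahedral: e^4 t2^5, CFSE = 4(−0.6) + 5(+0.4) = -0.4Δₜ = -0.4 × (4/9) × 179 = -32 kJ/mol.
Subtracting, OSPE = -107 − (-32) = -75 kJ/mol.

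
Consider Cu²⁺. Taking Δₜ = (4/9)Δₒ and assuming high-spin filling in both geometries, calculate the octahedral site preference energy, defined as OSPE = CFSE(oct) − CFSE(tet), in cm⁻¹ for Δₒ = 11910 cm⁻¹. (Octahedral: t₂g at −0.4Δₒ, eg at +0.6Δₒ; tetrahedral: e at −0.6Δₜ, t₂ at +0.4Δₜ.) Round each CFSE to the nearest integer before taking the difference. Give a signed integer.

Cu²⁺: group 11, so d-count = 11 − 2 = 9.
Octahedral (high-spin): t₂g⁶ eg³, CFSE = 6(−0.4) + 3(+0.6) = -0.6Δₒ = -0.6 × 11910 = -7146 cm⁻¹.
In a tetrahedral site the filling is e⁴ t₂⁵: CFSE(tet) = -0.4Δₜ = -0.4 × (4/9)(11910) = -2117 cm⁻¹.
Subtracting, OSPE = -7146 − (-2117) = -5029 cm⁻¹.

-5029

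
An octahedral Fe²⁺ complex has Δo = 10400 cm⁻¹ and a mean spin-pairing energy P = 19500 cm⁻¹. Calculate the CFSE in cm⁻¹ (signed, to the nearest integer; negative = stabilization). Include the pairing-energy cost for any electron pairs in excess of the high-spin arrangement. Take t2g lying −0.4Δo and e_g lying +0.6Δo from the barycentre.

-4160

Group 8 minus oxidation state +2 gives a d⁶ configuration for Fe²⁺.
Here Δo < P (10400 < 19500), so the high-spin state is favoured.
Filling d⁶ accordingly: t2g^4 e_g^2.
Orbital CFSE = -0.4Δo = -0.4 × 10400 = -4160 cm⁻¹.
High-spin has no excess pairs, so no pairing correction applies.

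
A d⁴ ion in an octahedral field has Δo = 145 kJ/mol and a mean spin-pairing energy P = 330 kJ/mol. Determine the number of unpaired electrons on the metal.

4

Δo < P, so pairing is avoided: the ground state is high-spin.
Configuration: t₂g³ eg¹.
Unpaired electrons: 4.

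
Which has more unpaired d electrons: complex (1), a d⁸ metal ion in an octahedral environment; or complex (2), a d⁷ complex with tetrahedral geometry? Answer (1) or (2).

(1): For octahedral d⁸ the high- and low-spin configurations coincide; t2g^6 e_g^2 → 2 unpaired.
(2): Tetrahedral fields are weak (Δₜ ≈ 4/9 Δₒ), so electrons fill high-spin; e^4 t2^3 → 3 unpaired.
So (2) has more unpaired electrons.

(2)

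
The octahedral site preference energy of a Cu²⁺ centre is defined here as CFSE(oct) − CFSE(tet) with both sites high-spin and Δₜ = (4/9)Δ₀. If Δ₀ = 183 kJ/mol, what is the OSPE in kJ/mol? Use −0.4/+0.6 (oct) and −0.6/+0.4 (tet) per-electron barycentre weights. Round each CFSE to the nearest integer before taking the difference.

Cu²⁺: group 11, so d-count = 11 − 2 = 9.
Octahedral high-spin t2g^6 e_g^3: CFSE = -0.6 × 183 = -110 kJ/mol.
Tetrahedral e^4 t2^5 gives -0.4Δₜ = -0.4 × (4/9) × 183 = -33 kJ/mol.
Subtracting, OSPE = -110 − (-33) = -77 kJ/mol.

-77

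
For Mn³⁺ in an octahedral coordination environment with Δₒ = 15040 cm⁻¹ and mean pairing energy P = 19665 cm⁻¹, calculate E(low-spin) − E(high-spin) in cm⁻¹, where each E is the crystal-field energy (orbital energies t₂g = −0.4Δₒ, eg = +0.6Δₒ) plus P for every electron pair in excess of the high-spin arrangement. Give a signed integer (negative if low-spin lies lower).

Mn sits in group 7; removing 3 electrons leaves Mn³⁺ with 7 − 3 = 4 d electrons.
High-spin d⁴ fills as t₂g³ eg¹ with CFSE 3(−0.4) + 1(+0.6) = -0.6Δₒ = -9024 cm⁻¹.
For low-spin the configuration is t₂g⁴ eg⁰: orbital energy -1.6 × 15040 = -24064 cm⁻¹, and 1 additional pair relative to high-spin adds 19665 cm⁻¹, giving -4399 cm⁻¹.
Thus E(LS) − E(HS) = 4625 cm⁻¹.

4625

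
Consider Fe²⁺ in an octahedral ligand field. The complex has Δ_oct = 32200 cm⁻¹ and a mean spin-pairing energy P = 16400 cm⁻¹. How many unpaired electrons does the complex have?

Fe sits in group 8; removing 2 electrons leaves Fe²⁺ with 8 − 2 = 6 d electrons.
With Δ_oct > P the complex is low-spin.
Configuration: t₂g⁶ eg⁰.
Unpaired electrons: 0.

0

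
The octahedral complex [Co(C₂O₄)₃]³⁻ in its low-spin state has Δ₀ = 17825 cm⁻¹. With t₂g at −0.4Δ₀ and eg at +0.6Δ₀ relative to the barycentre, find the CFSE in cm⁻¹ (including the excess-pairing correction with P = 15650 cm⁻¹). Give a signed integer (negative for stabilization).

-11480

Each C₂O₄²⁻ contributes -2; 3 × (-2) = -6. With overall charge -3, Co is in the +3 oxidation state.
Co³⁺: group 9, so d-count = 9 − 3 = 6.
The d⁶ electrons fill as t₂g⁶ eg⁰.
The orbital stabilization is -2.4Δ₀ = -2.4 × 17825 = -42780 cm⁻¹.
High-spin d⁶ would be t₂g⁴ eg² with 1 pair; low-spin has 3, so 2 excess pairs cost +2P = +31300 cm⁻¹.
Overall CFSE = -42780 + 31300 = -11480 cm⁻¹.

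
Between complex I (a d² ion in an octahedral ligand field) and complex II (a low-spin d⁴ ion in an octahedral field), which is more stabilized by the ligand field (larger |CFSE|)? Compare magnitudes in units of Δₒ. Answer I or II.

I: For octahedral d² the high- and low-spin configurations coincide; t₂g² eg⁰, CFSE = -0.8Δₒ.
II: t₂g⁴ eg⁰, CFSE = -1.6Δₒ.
So II has the larger |CFSE|.

II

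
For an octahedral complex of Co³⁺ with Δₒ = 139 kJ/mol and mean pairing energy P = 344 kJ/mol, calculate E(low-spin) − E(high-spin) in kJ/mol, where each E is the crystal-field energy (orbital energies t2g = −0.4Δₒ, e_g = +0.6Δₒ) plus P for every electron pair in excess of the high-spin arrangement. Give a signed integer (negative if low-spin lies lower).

410

Co sits in group 9; removing 3 electrons leaves Co³⁺ with 9 − 3 = 6 d electrons.
High-spin d⁶ fills as t2g^4 e_g^2 with CFSE 4(−0.4) + 2(+0.6) = -0.4Δₒ = -56 kJ/mol.
For low-spin the configuration is t2g^6 e_g^0: orbital energy -2.4 × 139 = -334 kJ/mol, and 2 additional pairs relative to high-spin add 688 kJ/mol, giving 354 kJ/mol.
The difference is 354 − (-56) = 410 kJ/mol, so high-spin lies lower.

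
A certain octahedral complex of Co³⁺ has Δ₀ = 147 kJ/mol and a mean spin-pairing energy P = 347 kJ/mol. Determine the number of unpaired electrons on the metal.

Co³⁺: group 9, so d-count = 9 − 3 = 6.
With Δ₀ < P the complex is high-spin.
That gives t₂g⁴ eg².
Unpaired electrons: 4.

4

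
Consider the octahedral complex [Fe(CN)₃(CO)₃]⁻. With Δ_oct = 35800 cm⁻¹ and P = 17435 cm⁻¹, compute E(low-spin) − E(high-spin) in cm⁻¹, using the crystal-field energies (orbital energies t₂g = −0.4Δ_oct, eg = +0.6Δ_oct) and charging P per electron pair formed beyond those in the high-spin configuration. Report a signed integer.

Ligand charges: 3×(-1) from CN⁻ and 3×(+0) from CO sum to -3; with overall charge -1, Fe is +2.
Fe sits in group 8; removing 2 electrons leaves Fe²⁺ with 8 − 2 = 6 d electrons.
In the high-spin limit (t₂g⁴ eg²) the orbital term is -0.4Δ_oct = -14320 cm⁻¹, with no excess pairing.
Low-spin t₂g⁶ eg⁰ gives -2.4Δ_oct = -85920 cm⁻¹, but forming 2 extra pairs costs 2P = 34870 cm⁻¹, so E(LS) = -85920 + 34870 = -51050 cm⁻¹.
The difference is -51050 − (-14320) = -36730 cm⁻¹, so low-spin lies lower.

-36730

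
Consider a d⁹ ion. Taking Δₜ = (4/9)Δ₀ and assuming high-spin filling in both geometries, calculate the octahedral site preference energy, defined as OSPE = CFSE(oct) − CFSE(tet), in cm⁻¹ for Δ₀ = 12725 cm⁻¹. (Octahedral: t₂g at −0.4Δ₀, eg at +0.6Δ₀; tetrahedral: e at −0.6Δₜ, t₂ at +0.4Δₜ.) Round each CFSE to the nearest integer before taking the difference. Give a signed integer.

-5373

Octahedral (high-spin): t2g^6 e_g^3, CFSE = 6(−0.4) + 3(+0.6) = -0.6Δ₀ = -0.6 × 12725 = -7635 cm⁻¹.
In a tetrahedral site the filling is e^4 t2^5: CFSE(tet) = -0.4Δₜ = -0.4 × (4/9)(12725) = -2262 cm⁻¹.
Subtracting, OSPE = -7635 − (-2262) = -5373 cm⁻¹.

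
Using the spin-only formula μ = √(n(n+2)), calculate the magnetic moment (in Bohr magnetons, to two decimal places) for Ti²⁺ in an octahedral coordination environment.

Group 4 minus oxidation state +2 gives a d² configuration for Ti²⁺.
Configuration: t2g^2 e_g^0 → 2 unpaired electrons.
μ(spin-only) = √[2(2+2)] = √8 ≈ 2.83 Bohr magnetons.

2.83 Bohr magnetons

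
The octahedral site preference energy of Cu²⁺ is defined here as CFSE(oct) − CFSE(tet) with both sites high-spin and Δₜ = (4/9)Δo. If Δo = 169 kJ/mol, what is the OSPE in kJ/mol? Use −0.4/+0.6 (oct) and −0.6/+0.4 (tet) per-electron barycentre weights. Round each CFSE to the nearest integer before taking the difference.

Cu is in group 11, so Cu²⁺ is d⁹ (11 − 2 = 9).
In an octahedral site d⁹ (HS) is t₂g⁶ eg³, giving CFSE(oct) = -0.6Δo = -101 kJ/mol.
Tetrahedral e⁴ t₂⁵ gives -0.4Δₜ = -0.4 × (4/9) × 169 = -30 kJ/mol.
Subtracting, OSPE = -101 − (-30) = -71 kJ/mol.

-71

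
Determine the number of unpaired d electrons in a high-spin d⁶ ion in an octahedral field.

4

Configuration: t₂g⁴ eg², giving 4 unpaired electrons.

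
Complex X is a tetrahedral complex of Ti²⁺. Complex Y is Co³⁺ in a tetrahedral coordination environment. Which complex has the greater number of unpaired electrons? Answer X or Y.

Y

X: Ti²⁺: group 4, so d-count = 4 − 2 = 2; Tetrahedral splitting is small, so the complex is high-spin; e² t₂⁰ → 2 unpaired.
Y: Co sits in group 9; removing 3 electrons leaves Co³⁺ with 9 − 3 = 6 d electrons; With tetrahedral geometry the complex is necessarily high-spin; e^3 t2^3 → 4 unpaired.
So Y has more unpaired electrons.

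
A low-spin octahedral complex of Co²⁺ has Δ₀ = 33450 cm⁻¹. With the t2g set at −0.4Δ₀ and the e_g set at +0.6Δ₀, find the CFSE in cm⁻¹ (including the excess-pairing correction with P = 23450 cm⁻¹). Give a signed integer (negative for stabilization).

-36760

Group 9 minus oxidation state +2 gives a d⁷ configuration for Co²⁺.
The d⁷ electrons fill as t2g^6 e_g^1.
CFSE(orbital) = 6×(-0.4Δ₀) + 1×(0.6Δ₀) = -1.8Δ₀; with Δ₀ = 33450 cm⁻¹ that is -60210 cm⁻¹.
Pairing penalty: 3 pairs vs 2 in the high-spin reference → 1 extra × P = 23450 cm⁻¹.
Combining: -60210 + 23450 = -36760 cm⁻¹.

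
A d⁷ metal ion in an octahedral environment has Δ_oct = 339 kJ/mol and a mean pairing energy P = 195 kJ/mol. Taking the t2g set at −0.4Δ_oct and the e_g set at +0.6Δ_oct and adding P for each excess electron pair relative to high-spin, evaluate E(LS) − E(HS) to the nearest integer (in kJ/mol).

-144

In the high-spin limit (t2g^5 e_g^2) the orbital term is -0.8Δ_oct = -271 kJ/mol, with no excess pairing.
Low-spin: t2g^6 e_g^1, orbital CFSE = -1.8Δ_oct = -610 kJ/mol; plus 1 excess pair × P = +195 kJ/mol; total -415 kJ/mol.
The difference is -415 − (-271) = -144 kJ/mol, so low-spin lies lower.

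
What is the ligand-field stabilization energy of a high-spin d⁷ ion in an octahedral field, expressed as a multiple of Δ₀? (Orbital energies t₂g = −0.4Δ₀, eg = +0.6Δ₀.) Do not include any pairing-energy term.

-0.8 Δ₀

Configuration: t₂g⁵ eg².
CFSE = 5(-0.4Δ₀) + 2(0.6Δ₀) = -2.0Δ₀ + 1.2Δ₀ = -0.8Δ₀.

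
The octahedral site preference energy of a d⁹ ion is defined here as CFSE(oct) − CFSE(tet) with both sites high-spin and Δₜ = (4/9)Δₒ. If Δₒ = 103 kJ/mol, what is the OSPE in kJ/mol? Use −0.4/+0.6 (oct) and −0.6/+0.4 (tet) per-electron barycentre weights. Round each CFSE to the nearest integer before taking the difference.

-44

Octahedral (high-spin): t2g^6 e_g^3, CFSE = 6(−0.4) + 3(+0.6) = -0.6Δₒ = -0.6 × 103 = -62 kJ/mol.
In a tetrahedral site the filling is e^4 t2^5: CFSE(tet) = -0.4Δₜ = -0.4 × (4/9)(103) = -18 kJ/mol.
OSPE = CFSE(oct) − CFSE(tet) = -62 − (-18) = -44 kJ/mol.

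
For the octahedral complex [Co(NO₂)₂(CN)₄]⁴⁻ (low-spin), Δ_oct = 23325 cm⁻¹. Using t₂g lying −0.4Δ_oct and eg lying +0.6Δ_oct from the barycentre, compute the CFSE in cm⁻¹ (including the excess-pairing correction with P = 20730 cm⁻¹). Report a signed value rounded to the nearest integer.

-21255

Ligand charges: 2×(-1) from NO₂⁻ and 4×(-1) from CN⁻ sum to -6; with overall charge -4, Co is +2.
Co sits in group 9; removing 2 electrons leaves Co²⁺ with 9 − 2 = 7 d electrons.
Electron filling gives t₂g⁶ eg¹.
CFSE(orbital) = 6×(-0.4Δ_oct) + 1×(0.6Δ_oct) = -1.8Δ_oct; with Δ_oct = 23325 cm⁻¹ that is -41985 cm⁻¹.
Relative to high-spin t₂g⁵ eg² (2 paired), the low-spin configuration has 1 additional pair, contributing +1 × 20730 = +20730 cm⁻¹.
Net CFSE = -41985 + 20730 = -21255 cm⁻¹.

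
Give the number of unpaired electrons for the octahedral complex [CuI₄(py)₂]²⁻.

1

Ligand charges: 4×(-1) from I⁻ and 2×(+0) from py sum to -4; with overall charge -2, Cu is +2.
Cu sits in group 11; removing 2 electrons leaves Cu²⁺ with 11 − 2 = 9 d electrons.
Configuration: t₂g⁶ eg³, giving 1 unpaired electron.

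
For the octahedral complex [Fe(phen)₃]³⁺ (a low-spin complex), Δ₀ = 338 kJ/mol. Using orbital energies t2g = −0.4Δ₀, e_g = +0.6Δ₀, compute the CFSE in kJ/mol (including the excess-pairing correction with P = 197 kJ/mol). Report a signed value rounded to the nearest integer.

phen is neutral, so the +3 overall charge sits on Fe: oxidation state +3.
Fe sits in group 8; removing 3 electrons leaves Fe³⁺ with 8 − 3 = 5 d electrons.
Electron filling gives t2g^5 e_g^0.
CFSE(orbital) = 5×(-0.4Δ₀) + 0×(0.6Δ₀) = -2.0Δ₀; with Δ₀ = 338 kJ/mol that is -676 kJ/mol.
Relative to high-spin t2g^3 e_g^2 (0 paired), the low-spin configuration has 2 additional pairs, contributing +2 × 197 = +394 kJ/mol.
Combining: -676 + 394 = -282 kJ/mol.

-282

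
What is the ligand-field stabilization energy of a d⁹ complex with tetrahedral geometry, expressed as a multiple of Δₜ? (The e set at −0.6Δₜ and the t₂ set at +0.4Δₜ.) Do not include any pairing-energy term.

Tetrahedral splitting is small, so the complex is high-spin.
Configuration: e⁴ t₂⁵.
CFSE = 4(-0.6Δₜ) + 5(0.4Δₜ) = -2.4Δₜ + 2.0Δₜ = -0.4Δₜ.

-0.4 Δₜ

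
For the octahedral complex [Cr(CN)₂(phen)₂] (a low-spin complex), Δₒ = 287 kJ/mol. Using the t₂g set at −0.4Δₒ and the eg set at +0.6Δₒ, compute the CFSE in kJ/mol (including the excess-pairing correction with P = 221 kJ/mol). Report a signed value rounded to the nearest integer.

Ligand charges: 2×(-1) from CN⁻ and 2×(+0) from phen sum to -2; with overall charge +0, Cr is +2.
Group 6 minus oxidation state +2 gives a d⁴ configuration for Cr²⁺.
Configuration: t₂g⁴ eg⁰.
The orbital stabilization is -1.6Δₒ = -1.6 × 287 = -459 kJ/mol.
Pairing penalty: 1 pair vs 0 in the high-spin reference → 1 extra × P = 221 kJ/mol.
Overall CFSE = -459 + 221 = -238 kJ/mol.

-238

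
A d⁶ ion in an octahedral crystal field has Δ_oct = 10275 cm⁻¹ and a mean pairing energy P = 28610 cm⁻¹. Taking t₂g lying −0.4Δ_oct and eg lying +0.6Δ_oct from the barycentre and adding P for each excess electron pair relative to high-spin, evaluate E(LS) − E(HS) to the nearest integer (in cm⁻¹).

36670

High-spin d⁶ fills as t₂g⁴ eg² with CFSE 4(−0.4) + 2(+0.6) = -0.4Δ_oct = -4110 cm⁻¹.
Low-spin: t₂g⁶ eg⁰, orbital CFSE = -2.4Δ_oct = -24660 cm⁻¹; plus 2 excess pairs × P = +57220 cm⁻¹; total 32560 cm⁻¹.
E(LS) − E(HS) = 32560 − (-4110) = 36670 cm⁻¹.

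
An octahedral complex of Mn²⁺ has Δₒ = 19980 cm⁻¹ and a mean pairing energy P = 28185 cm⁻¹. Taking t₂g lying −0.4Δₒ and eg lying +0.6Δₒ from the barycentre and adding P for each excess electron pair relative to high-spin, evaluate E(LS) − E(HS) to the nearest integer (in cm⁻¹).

Mn sits in group 7; removing 2 electrons leaves Mn²⁺ with 7 − 2 = 5 d electrons.
High-spin: t₂g³ eg², CFSE = 0.0Δₒ = 0 cm⁻¹.
Low-spin: t₂g⁵ eg⁰, orbital CFSE = -2.0Δₒ = -39960 cm⁻¹; plus 2 excess pairs × P = +56370 cm⁻¹; total 16410 cm⁻¹.
Thus E(LS) − E(HS) = 16410 cm⁻¹.

16410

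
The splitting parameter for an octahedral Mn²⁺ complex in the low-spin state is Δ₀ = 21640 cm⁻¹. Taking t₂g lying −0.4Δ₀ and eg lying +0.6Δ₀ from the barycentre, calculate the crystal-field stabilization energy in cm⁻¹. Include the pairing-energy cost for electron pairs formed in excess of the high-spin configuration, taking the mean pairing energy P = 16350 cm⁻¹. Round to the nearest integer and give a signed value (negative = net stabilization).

Mn sits in group 7; removing 2 electrons leaves Mn²⁺ with 7 − 2 = 5 d electrons.
Configuration: t₂g⁵ eg⁰.
CFSE(orbital) = 5×(-0.4Δ₀) + 0×(0.6Δ₀) = -2.0Δ₀; with Δ₀ = 21640 cm⁻¹ that is -43280 cm⁻¹.
Pairing penalty: 2 pairs vs 0 in the high-spin reference → 2 extra × P = 32700 cm⁻¹.
Net CFSE = -43280 + 32700 = -10580 cm⁻¹.

-10580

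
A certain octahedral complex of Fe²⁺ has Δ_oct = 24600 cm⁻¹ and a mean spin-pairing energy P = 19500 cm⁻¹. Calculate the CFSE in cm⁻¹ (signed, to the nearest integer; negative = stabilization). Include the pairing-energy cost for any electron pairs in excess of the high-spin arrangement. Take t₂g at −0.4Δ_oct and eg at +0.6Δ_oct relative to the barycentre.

Group 8 minus oxidation state +2 gives a d⁶ configuration for Fe²⁺.
Since Δ_oct = 24600 cm⁻¹ > P = 19500 cm⁻¹, the complex adopts the low-spin configuration.
Configuration: t₂g⁶ eg⁰.
Orbital CFSE = -2.4Δ_oct = -2.4 × 24600 = -59040 cm⁻¹.
Excess pairs vs high-spin: 3 − 1 = 2; pairing cost = +39000 cm⁻¹.
Net CFSE = -59040 + 39000 = -20040 cm⁻¹.

-20040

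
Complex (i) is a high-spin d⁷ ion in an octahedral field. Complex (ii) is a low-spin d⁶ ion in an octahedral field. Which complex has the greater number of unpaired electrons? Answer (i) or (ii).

(i): t2g^5 e_g^2 → 3 unpaired.
(ii): t2g^6 e_g^0 → 0 unpaired.
So (i) has more unpaired electrons.

(i)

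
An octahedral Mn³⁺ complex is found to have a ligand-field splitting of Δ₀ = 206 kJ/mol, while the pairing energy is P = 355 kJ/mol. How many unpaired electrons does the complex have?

Mn³⁺: group 7, so d-count = 7 − 3 = 4.
Δ₀ < P, so pairing is avoided: the ground state is high-spin.
Filling d⁴ accordingly: t2g^3 e_g^1.
Unpaired electrons: 4.

4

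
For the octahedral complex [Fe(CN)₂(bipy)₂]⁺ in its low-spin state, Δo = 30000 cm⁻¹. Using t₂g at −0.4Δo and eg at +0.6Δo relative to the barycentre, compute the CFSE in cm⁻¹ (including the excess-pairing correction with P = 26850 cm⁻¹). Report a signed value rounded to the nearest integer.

Ligand charges: 2×(-1) from CN⁻ and 2×(+0) from bipy sum to -2; with overall charge +1, Fe is +3.
Group 8 minus oxidation state +3 gives a d⁵ configuration for Fe³⁺.
The d⁵ electrons fill as t₂g⁵ eg⁰.
The orbital stabilization is -2.0Δo = -2.0 × 30000 = -60000 cm⁻¹.
Pairing penalty: 2 pairs vs 0 in the high-spin reference → 2 extra × P = 53700 cm⁻¹.
Net CFSE = -60000 + 53700 = -6300 cm⁻¹.

-6300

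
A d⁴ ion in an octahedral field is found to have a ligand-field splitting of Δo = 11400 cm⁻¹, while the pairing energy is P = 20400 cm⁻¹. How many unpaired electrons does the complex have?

Δo < P, so pairing is avoided: the ground state is high-spin.
That gives t₂g³ eg¹.
Unpaired electrons: 4.

4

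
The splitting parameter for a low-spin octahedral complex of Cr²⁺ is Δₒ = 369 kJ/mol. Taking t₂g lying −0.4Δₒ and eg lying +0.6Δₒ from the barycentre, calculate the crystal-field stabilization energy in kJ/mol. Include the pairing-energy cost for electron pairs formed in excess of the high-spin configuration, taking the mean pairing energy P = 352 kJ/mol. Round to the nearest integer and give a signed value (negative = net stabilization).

-238

Cr sits in group 6; removing 2 electrons leaves Cr²⁺ with 6 − 2 = 4 d electrons.
The d⁴ electrons fill as t₂g⁴ eg⁰.
CFSE(orbital) = 4×(-0.4Δₒ) + 0×(0.6Δₒ) = -1.6Δₒ; with Δₒ = 369 kJ/mol that is -590 kJ/mol.
Relative to high-spin t₂g³ eg¹ (0 paired), the low-spin configuration has 1 additional pair, contributing +1 × 352 = +352 kJ/mol.
Overall CFSE = -590 + 352 = -238 kJ/mol.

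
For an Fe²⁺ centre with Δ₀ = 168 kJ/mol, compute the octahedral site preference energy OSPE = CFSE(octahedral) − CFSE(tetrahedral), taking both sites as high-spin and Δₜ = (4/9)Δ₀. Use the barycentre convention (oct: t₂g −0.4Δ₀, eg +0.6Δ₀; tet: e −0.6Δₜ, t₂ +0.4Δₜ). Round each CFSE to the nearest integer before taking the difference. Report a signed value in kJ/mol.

-22

Fe²⁺: group 8, so d-count = 8 − 2 = 6.
Octahedral high-spin t₂g⁴ eg²: CFSE = -0.4 × 168 = -67 kJ/mol.
In a tetrahedral site the filling is e³ t₂³: CFSE(tet) = -0.6Δₜ = -0.6 × (4/9)(168) = -45 kJ/mol.
OSPE = -67 − (-45) = -22 kJ/mol.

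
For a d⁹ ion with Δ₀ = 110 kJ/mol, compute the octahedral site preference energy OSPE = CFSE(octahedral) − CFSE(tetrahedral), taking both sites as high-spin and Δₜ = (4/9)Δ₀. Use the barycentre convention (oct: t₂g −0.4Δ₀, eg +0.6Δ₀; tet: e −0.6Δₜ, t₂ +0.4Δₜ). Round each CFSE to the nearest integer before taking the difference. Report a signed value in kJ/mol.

In an octahedral site d⁹ (HS) is t₂g⁶ eg³, giving CFSE(oct) = -0.6Δ₀ = -66 kJ/mol.
Tetrahedral: e⁴ t₂⁵, CFSE = 4(−0.6) + 5(+0.4) = -0.4Δₜ = -0.4 × (4/9) × 110 = -20 kJ/mol.
Subtracting, OSPE = -66 − (-20) = -46 kJ/mol.

-46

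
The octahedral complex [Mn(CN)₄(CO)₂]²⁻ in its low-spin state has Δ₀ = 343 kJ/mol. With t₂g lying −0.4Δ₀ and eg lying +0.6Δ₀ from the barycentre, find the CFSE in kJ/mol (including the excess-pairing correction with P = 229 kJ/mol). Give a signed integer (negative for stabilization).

Ligand charges: 4×(-1) from CN⁻ and 2×(+0) from CO sum to -4; with overall charge -2, Mn is +2.
Mn²⁺: group 7, so d-count = 7 − 2 = 5.
Configuration: t₂g⁵ eg⁰.
CFSE(orbital) = 5×(-0.4Δ₀) + 0×(0.6Δ₀) = -2.0Δ₀; with Δ₀ = 343 kJ/mol that is -686 kJ/mol.
Pairing penalty: 2 pairs vs 0 in the high-spin reference → 2 extra × P = 458 kJ/mol.
Net CFSE = -686 + 458 = -228 kJ/mol.

-228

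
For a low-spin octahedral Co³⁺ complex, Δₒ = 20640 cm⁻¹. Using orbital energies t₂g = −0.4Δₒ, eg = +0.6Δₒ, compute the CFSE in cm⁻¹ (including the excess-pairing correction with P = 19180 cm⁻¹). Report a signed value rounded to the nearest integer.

Co sits in group 9; removing 3 electrons leaves Co³⁺ with 9 − 3 = 6 d electrons.
The d⁶ electrons fill as t₂g⁶ eg⁰.
Orbital CFSE = 6(-0.4) + 0(0.6) = -2.4Δₒ = -2.4 × 20640 = -49536 cm⁻¹.
Relative to high-spin t₂g⁴ eg² (1 paired), the low-spin configuration has 2 additional pairs, contributing +2 × 19180 = +38360 cm⁻¹.
Net CFSE = -49536 + 38360 = -11176 cm⁻¹.

-11176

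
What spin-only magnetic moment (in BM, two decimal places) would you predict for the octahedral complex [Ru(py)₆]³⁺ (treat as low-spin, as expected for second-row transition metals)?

py is neutral, so the +3 overall charge sits on Ru: oxidation state +3.
Ru sits in group 8; removing 3 electrons leaves Ru³⁺ with 8 − 3 = 5 d electrons.
Configuration: t2g^5 e_g^0 → 1 unpaired electron.
μ(spin-only) = √[1(1+2)] = √3 ≈ 1.73 BM.

1.73 BM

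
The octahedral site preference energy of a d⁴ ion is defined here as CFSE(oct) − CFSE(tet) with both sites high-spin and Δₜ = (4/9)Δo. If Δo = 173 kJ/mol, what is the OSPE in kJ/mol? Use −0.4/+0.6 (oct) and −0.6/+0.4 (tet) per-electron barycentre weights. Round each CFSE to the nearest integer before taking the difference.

Octahedral (high-spin): t2g^3 e_g^1, CFSE = 3(−0.4) + 1(+0.6) = -0.6Δo = -0.6 × 173 = -104 kJ/mol.
Tetrahedral: e^2 t2^2, CFSE = 2(−0.6) + 2(+0.4) = -0.4Δₜ = -0.4 × (4/9) × 173 = -31 kJ/mol.
Subtracting, OSPE = -104 − (-31) = -73 kJ/mol.

-73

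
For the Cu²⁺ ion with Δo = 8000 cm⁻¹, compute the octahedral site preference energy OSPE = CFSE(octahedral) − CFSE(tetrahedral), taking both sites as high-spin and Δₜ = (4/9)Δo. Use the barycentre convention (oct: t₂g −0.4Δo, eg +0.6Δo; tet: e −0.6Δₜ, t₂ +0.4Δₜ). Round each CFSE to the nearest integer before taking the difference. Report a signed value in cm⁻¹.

Group 11 minus oxidation state +2 gives a d⁹ configuration for Cu²⁺.
Octahedral high-spin t₂g⁶ eg³: CFSE = -0.6 × 8000 = -4800 cm⁻¹.
In a tetrahedral site the filling is e⁴ t₂⁵: CFSE(tet) = -0.4Δₜ = -0.4 × (4/9)(8000) = -1422 cm⁻¹.
OSPE = -4800 − (-1422) = -3378 cm⁻¹.

-3378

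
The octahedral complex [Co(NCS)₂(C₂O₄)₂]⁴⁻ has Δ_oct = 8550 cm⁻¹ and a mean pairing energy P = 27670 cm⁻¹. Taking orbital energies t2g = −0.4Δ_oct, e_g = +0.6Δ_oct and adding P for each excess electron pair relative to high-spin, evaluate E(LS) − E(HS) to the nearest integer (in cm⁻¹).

19120

Ligand charges: 2×(-1) from NCS⁻ and 2×(-2) from C₂O₄²⁻ sum to -6; with overall charge -4, Co is +2.
Co sits in group 9; removing 2 electrons leaves Co²⁺ with 9 − 2 = 7 d electrons.
In the high-spin limit (t2g^5 e_g^2) the orbital term is -0.8Δ_oct = -6840 cm⁻¹, with no excess pairing.
Low-spin: t2g^6 e_g^1, orbital CFSE = -1.8Δ_oct = -15390 cm⁻¹; plus 1 excess pair × P = +27670 cm⁻¹; total 12280 cm⁻¹.
Thus E(LS) − E(HS) = 19120 cm⁻¹.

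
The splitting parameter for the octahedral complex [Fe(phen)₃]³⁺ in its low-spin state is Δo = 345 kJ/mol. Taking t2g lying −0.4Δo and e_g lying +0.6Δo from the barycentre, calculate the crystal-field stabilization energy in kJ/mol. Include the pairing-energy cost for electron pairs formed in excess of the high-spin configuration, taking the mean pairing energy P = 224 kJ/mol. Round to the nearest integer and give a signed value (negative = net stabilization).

phen is neutral, so the +3 overall charge sits on Fe: oxidation state +3.
Fe is in group 8, so Fe³⁺ is d⁵ (8 − 3 = 5).
Configuration: t2g^5 e_g^0.
The orbital stabilization is -2.0Δo = -2.0 × 345 = -690 kJ/mol.
High-spin d⁵ would be t2g^3 e_g^2 with 0 pairs; low-spin has 2, so 2 excess pairs cost +2P = +448 kJ/mol.
Net CFSE = -690 + 448 = -242 kJ/mol.

-242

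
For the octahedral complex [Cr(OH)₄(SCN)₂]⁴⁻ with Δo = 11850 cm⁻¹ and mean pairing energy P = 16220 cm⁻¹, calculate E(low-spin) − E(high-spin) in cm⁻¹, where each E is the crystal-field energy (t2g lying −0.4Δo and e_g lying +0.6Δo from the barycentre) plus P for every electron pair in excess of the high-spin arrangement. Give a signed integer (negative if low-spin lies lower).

4370

Ligand charges: 4×(-1) from OH⁻ and 2×(-1) from SCN⁻ sum to -6; with overall charge -4, Cr is +2.
Group 6 minus oxidation state +2 gives a d⁴ configuration for Cr²⁺.
High-spin d⁴ fills as t2g^3 e_g^1 with CFSE 3(−0.4) + 1(+0.6) = -0.6Δo = -7110 cm⁻¹.
Low-spin: t2g^4 e_g^0, orbital CFSE = -1.6Δo = -18960 cm⁻¹; plus 1 excess pair × P = +16220 cm⁻¹; total -2740 cm⁻¹.
E(LS) − E(HS) = -2740 − (-7110) = 4370 cm⁻¹.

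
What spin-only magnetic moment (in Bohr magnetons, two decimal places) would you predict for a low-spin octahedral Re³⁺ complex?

2.83 Bohr magnetons

Group 7 minus oxidation state +3 gives a d⁴ configuration for Re³⁺.
Configuration: t₂g⁴ eg⁰ → 2 unpaired electrons.
μ(spin-only) = √[2(2+2)] = √8 ≈ 2.83 Bohr magnetons.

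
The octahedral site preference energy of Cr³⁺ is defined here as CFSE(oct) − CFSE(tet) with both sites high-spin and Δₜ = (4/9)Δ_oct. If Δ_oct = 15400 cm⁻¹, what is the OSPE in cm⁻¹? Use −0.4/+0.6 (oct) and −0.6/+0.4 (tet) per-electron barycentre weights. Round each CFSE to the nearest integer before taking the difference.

-13004

Group 6 minus oxidation state +3 gives a d³ configuration for Cr³⁺.
Octahedral high-spin t2g^3 e_g^0: CFSE = -1.2 × 15400 = -18480 cm⁻¹.
In a tetrahedral site the filling is e^2 t2^1: CFSE(tet) = -0.8Δₜ = -0.8 × (4/9)(15400) = -5476 cm⁻¹.
OSPE = -18480 − (-5476) = -13004 cm⁻¹.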